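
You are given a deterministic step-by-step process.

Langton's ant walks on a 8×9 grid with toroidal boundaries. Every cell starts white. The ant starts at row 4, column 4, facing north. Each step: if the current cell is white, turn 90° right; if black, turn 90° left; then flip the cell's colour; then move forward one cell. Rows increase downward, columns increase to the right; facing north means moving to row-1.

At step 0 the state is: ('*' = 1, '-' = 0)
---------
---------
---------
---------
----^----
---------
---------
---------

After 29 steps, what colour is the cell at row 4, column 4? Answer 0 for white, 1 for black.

0

k=0  ---------
---------
---------
---------
----^----
---------
---------
---------
k=1  ---------
---------
---------
---------
----*>---
---------
---------
---------
k=2  ---------
---------
---------
---------
----**---
-----v---
---------
---------
k=3  ---------
---------
---------
---------
----**---
----<*---
---------
---------
k=4  ---------
---------
---------
---------
----^*---
----**---
---------
---------
k=5  ---------
---------
---------
---------
---<-*---
----**---
---------
---------
k=6  ---------
---------
---------
---^-----
---*-*---
----**---
---------
---------
k=7  ---------
---------
---------
---*>----
---*-*---
----**---
---------
---------
k=8  ---------
---------
---------
---**----
---*v*---
----**---
---------
---------
k=9  ---------
---------
---------
---**----
---<**---
----**---
---------
---------
k=10  ---------
---------
---------
---**----
----**---
---v**---
---------
---------
k=11  ---------
---------
---------
---**----
----**---
--<***---
---------
---------
k=12  ---------
---------
---------
---**----
--^-**---
--****---
---------
---------
k=13  ---------
---------
---------
---**----
--*>**---
--****---
---------
---------
k=14  ---------
---------
---------
---**----
--****---
--*v**---
---------
---------
k=15  ---------
---------
---------
---**----
--****---
--*->*---
---------
---------
k=16  ---------
---------
---------
---**----
--**^*---
--*--*---
---------
---------
k=17  ---------
---------
---------
---**----
--*<-*---
--*--*---
---------
---------
k=18  ---------
---------
---------
---**----
--*--*---
--*v-*---
---------
---------
k=19  ---------
---------
---------
---**----
--*--*---
--<*-*---
---------
---------
k=20  ---------
---------
---------
---**----
--*--*---
---*-*---
--v------
---------
k=21  ---------
---------
---------
---**----
--*--*---
---*-*---
-<*------
---------
k=22  ---------
---------
---------
---**----
--*--*---
-^-*-*---
-**------
---------
k=23  ---------
---------
---------
---**----
--*--*---
-*>*-*---
-**------
---------
k=24  ---------
---------
---------
---**----
--*--*---
-***-*---
-*v------
---------
k=25  ---------
---------
---------
---**----
--*--*---
-***-*---
-*->-----
---------
k=26  ---------
---------
---------
---**----
--*--*---
-***-*---
-*-*-----
---v-----
k=27  ---------
---------
---------
---**----
--*--*---
-***-*---
-*-*-----
--<*-----
k=28  ---------
---------
---------
---**----
--*--*---
-***-*---
-*^*-----
--**-----
k=29  ---------
---------
---------
---**----
--*--*---
-***-*---
-**>-----
--**-----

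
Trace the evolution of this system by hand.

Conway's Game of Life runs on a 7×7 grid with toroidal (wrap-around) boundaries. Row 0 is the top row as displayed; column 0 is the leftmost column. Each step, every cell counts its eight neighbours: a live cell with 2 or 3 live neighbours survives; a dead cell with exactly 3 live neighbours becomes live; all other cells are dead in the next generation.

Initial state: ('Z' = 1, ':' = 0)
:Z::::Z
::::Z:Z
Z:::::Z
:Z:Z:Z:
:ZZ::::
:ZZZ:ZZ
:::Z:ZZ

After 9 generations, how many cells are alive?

6

[0] :Z::::Z
::::Z:Z
Z:::::Z
:Z:Z:Z:
:ZZ::::
:ZZZ:ZZ
:::Z:ZZ
[1] ::::Z:Z
::::::Z
Z:::Z:Z
:Z::::Z
:::::ZZ
:Z:Z:ZZ
:Z:Z:::
[2] Z::::Z:
::::::Z
::::::Z
:::::::
::Z:Z::
:::::ZZ
:::Z::Z
[3] Z::::Z:
Z::::ZZ
:::::::
:::::::
:::::Z:
:::ZZZZ
Z:::Z::
[4] ZZ::ZZ:
Z::::Z:
::::::Z
:::::::
:::::ZZ
:::Z::Z
Z::Z:::
[5] ZZ::ZZ:
ZZ::ZZ:
::::::Z
:::::ZZ
:::::ZZ
Z:::ZZZ
ZZZZ:Z:
[6] :::::::
:Z::Z::
::::Z::
Z::::::
:::::::
::ZZ:::
::ZZ:::
[7] ::ZZ:::
:::::::
:::::::
:::::::
:::::::
::ZZ:::
::ZZ:::
[8] ::ZZ:::
:::::::
:::::::
:::::::
:::::::
::ZZ:::
:Z::Z::
[9] ::ZZ:::
:::::::
:::::::
:::::::
:::::::
::ZZ:::
:Z::Z::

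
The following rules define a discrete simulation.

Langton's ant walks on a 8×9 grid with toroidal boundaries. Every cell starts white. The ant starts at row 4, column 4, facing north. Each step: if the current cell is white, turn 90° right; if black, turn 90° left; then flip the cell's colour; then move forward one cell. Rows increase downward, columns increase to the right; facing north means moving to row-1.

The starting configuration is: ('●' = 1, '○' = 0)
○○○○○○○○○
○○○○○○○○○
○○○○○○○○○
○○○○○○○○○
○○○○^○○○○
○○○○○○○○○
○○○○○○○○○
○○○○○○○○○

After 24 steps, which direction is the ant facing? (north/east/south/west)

south

t=0: ○○○○○○○○○
○○○○○○○○○
○○○○○○○○○
○○○○○○○○○
○○○○^○○○○
○○○○○○○○○
○○○○○○○○○
○○○○○○○○○
t=1: ○○○○○○○○○
○○○○○○○○○
○○○○○○○○○
○○○○○○○○○
○○○○●>○○○
○○○○○○○○○
○○○○○○○○○
○○○○○○○○○
t=2: ○○○○○○○○○
○○○○○○○○○
○○○○○○○○○
○○○○○○○○○
○○○○●●○○○
○○○○○v○○○
○○○○○○○○○
○○○○○○○○○
t=3: ○○○○○○○○○
○○○○○○○○○
○○○○○○○○○
○○○○○○○○○
○○○○●●○○○
○○○○<●○○○
○○○○○○○○○
○○○○○○○○○
t=4: ○○○○○○○○○
○○○○○○○○○
○○○○○○○○○
○○○○○○○○○
○○○○^●○○○
○○○○●●○○○
○○○○○○○○○
○○○○○○○○○
t=5: ○○○○○○○○○
○○○○○○○○○
○○○○○○○○○
○○○○○○○○○
○○○<○●○○○
○○○○●●○○○
○○○○○○○○○
○○○○○○○○○
t=6: ○○○○○○○○○
○○○○○○○○○
○○○○○○○○○
○○○^○○○○○
○○○●○●○○○
○○○○●●○○○
○○○○○○○○○
○○○○○○○○○
t=7: ○○○○○○○○○
○○○○○○○○○
○○○○○○○○○
○○○●>○○○○
○○○●○●○○○
○○○○●●○○○
○○○○○○○○○
○○○○○○○○○
t=8: ○○○○○○○○○
○○○○○○○○○
○○○○○○○○○
○○○●●○○○○
○○○●v●○○○
○○○○●●○○○
○○○○○○○○○
○○○○○○○○○
t=9: ○○○○○○○○○
○○○○○○○○○
○○○○○○○○○
○○○●●○○○○
○○○<●●○○○
○○○○●●○○○
○○○○○○○○○
○○○○○○○○○
t=10: ○○○○○○○○○
○○○○○○○○○
○○○○○○○○○
○○○●●○○○○
○○○○●●○○○
○○○v●●○○○
○○○○○○○○○
○○○○○○○○○
t=11: ○○○○○○○○○
○○○○○○○○○
○○○○○○○○○
○○○●●○○○○
○○○○●●○○○
○○<●●●○○○
○○○○○○○○○
○○○○○○○○○
t=12: ○○○○○○○○○
○○○○○○○○○
○○○○○○○○○
○○○●●○○○○
○○^○●●○○○
○○●●●●○○○
○○○○○○○○○
○○○○○○○○○
t=13: ○○○○○○○○○
○○○○○○○○○
○○○○○○○○○
○○○●●○○○○
○○●>●●○○○
○○●●●●○○○
○○○○○○○○○
○○○○○○○○○
t=14: ○○○○○○○○○
○○○○○○○○○
○○○○○○○○○
○○○●●○○○○
○○●●●●○○○
○○●v●●○○○
○○○○○○○○○
○○○○○○○○○
t=15: ○○○○○○○○○
○○○○○○○○○
○○○○○○○○○
○○○●●○○○○
○○●●●●○○○
○○●○>●○○○
○○○○○○○○○
○○○○○○○○○
t=16: ○○○○○○○○○
○○○○○○○○○
○○○○○○○○○
○○○●●○○○○
○○●●^●○○○
○○●○○●○○○
○○○○○○○○○
○○○○○○○○○
t=17: ○○○○○○○○○
○○○○○○○○○
○○○○○○○○○
○○○●●○○○○
○○●<○●○○○
○○●○○●○○○
○○○○○○○○○
○○○○○○○○○
t=18: ○○○○○○○○○
○○○○○○○○○
○○○○○○○○○
○○○●●○○○○
○○●○○●○○○
○○●v○●○○○
○○○○○○○○○
○○○○○○○○○
t=19: ○○○○○○○○○
○○○○○○○○○
○○○○○○○○○
○○○●●○○○○
○○●○○●○○○
○○<●○●○○○
○○○○○○○○○
○○○○○○○○○
t=20: ○○○○○○○○○
○○○○○○○○○
○○○○○○○○○
○○○●●○○○○
○○●○○●○○○
○○○●○●○○○
○○v○○○○○○
○○○○○○○○○
t=21: ○○○○○○○○○
○○○○○○○○○
○○○○○○○○○
○○○●●○○○○
○○●○○●○○○
○○○●○●○○○
○<●○○○○○○
○○○○○○○○○
t=22: ○○○○○○○○○
○○○○○○○○○
○○○○○○○○○
○○○●●○○○○
○○●○○●○○○
○^○●○●○○○
○●●○○○○○○
○○○○○○○○○
t=23: ○○○○○○○○○
○○○○○○○○○
○○○○○○○○○
○○○●●○○○○
○○●○○●○○○
○●>●○●○○○
○●●○○○○○○
○○○○○○○○○
t=24: ○○○○○○○○○
○○○○○○○○○
○○○○○○○○○
○○○●●○○○○
○○●○○●○○○
○●●●○●○○○
○●v○○○○○○
○○○○○○○○○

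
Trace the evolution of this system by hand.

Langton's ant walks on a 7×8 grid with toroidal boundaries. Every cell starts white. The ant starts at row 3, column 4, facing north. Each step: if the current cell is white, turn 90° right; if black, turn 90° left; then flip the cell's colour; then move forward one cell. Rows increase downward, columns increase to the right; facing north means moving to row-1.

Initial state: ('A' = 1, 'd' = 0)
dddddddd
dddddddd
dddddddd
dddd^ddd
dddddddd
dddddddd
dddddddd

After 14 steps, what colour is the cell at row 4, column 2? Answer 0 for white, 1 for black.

k=0  dddddddd
dddddddd
dddddddd
dddd^ddd
dddddddd
dddddddd
dddddddd
k=1  dddddddd
dddddddd
dddddddd
ddddA>dd
dddddddd
dddddddd
dddddddd
k=2  dddddddd
dddddddd
dddddddd
ddddAAdd
dddddvdd
dddddddd
dddddddd
k=3  dddddddd
dddddddd
dddddddd
ddddAAdd
dddd<Add
dddddddd
dddddddd
k=4  dddddddd
dddddddd
dddddddd
dddd^Add
ddddAAdd
dddddddd
dddddddd
k=5  dddddddd
dddddddd
dddddddd
ddd<dAdd
ddddAAdd
dddddddd
dddddddd
k=6  dddddddd
dddddddd
ddd^dddd
dddAdAdd
ddddAAdd
dddddddd
dddddddd
k=7  dddddddd
dddddddd
dddA>ddd
dddAdAdd
ddddAAdd
dddddddd
dddddddd
k=8  dddddddd
dddddddd
dddAAddd
dddAvAdd
ddddAAdd
dddddddd
dddddddd
k=9  dddddddd
dddddddd
dddAAddd
ddd<AAdd
ddddAAdd
dddddddd
dddddddd
k=10  dddddddd
dddddddd
dddAAddd
ddddAAdd
dddvAAdd
dddddddd
dddddddd
k=11  dddddddd
dddddddd
dddAAddd
ddddAAdd
dd<AAAdd
dddddddd
dddddddd
k=12  dddddddd
dddddddd
dddAAddd
dd^dAAdd
ddAAAAdd
dddddddd
dddddddd
k=13  dddddddd
dddddddd
dddAAddd
ddA>AAdd
ddAAAAdd
dddddddd
dddddddd
k=14  dddddddd
dddddddd
dddAAddd
ddAAAAdd
ddAvAAdd
dddddddd
dddddddd

1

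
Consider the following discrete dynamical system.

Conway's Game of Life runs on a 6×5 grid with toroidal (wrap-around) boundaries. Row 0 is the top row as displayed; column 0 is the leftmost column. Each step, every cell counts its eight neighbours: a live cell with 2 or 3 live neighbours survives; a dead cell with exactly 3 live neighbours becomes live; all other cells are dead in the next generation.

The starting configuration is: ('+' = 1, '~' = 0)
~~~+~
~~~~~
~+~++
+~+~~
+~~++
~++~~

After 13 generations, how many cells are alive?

t=0: ~~~+~
~~~~~
~+~++
+~+~~
+~~++
~++~~
t=1: ~~+~~
~~+++
+++++
~~+~~
+~~++
+++~~
t=2: +~~~+
~~~~~
+~~~~
~~~~~
+~~++
+~+~~
t=3: ++~~+
+~~~+
~~~~~
+~~~~
++~++
~~~~~
t=4: ~+~~+
~+~~+
+~~~+
++~~~
++~~+
~~++~
t=5: ~+~~+
~+~++
~~~~+
~~~~~
~~~++
~~++~
t=6: ~+~~+
~~+++
+~~++
~~~++
~~+++
+~+~~
t=7: ~+~~+
~++~~
+~~~~
~~~~~
+++~~
+~+~~
t=8: ~~~+~
~++~~
~+~~~
+~~~~
+~+~~
~~+++
t=9: ~+~~+
~++~~
+++~~
+~~~~
+~+~~
~++~+
t=10: ~~~~~
~~~+~
+~+~~
+~+~+
+~+++
~~+~+
t=11: ~~~+~
~~~~~
+~+~~
~~+~~
~~+~~
+++~+
t=12: +++++
~~~~~
~+~~~
~~++~
+~+~~
+++~+
t=13: ~~~~~
~~~++
~~+~~
~~++~
+~~~~
~~~~~

6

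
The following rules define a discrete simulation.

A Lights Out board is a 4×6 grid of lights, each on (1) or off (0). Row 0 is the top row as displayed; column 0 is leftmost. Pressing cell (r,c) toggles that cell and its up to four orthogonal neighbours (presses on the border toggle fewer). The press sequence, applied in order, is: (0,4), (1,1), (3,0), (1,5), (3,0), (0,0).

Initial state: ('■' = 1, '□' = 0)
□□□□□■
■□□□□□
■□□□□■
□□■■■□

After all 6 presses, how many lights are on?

13

[0] □□□□□■
■□□□□□
■□□□□■
□□■■■□
[1] □□□■■□
■□□□■□
■□□□□■
□□■■■□
[2] □■□■■□
□■■□■□
■■□□□■
□□■■■□
[3] □■□■■□
□■■□■□
□■□□□■
■■■■■□
[4] □■□■■■
□■■□□■
□■□□□□
■■■■■□
[5] □■□■■■
□■■□□■
■■□□□□
□□■■■□
[6] ■□□■■■
■■■□□■
■■□□□□
□□■■■□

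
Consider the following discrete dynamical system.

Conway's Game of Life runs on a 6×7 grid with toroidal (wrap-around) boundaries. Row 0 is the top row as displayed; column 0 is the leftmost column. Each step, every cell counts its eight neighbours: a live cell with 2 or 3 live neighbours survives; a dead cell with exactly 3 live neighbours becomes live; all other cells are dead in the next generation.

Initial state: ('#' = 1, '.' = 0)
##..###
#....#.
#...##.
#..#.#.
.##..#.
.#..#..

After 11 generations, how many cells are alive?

2

step 0: ##..###
#....#.
#...##.
#..#.#.
.##..#.
.#..#..
step 1: .#..#..
.......
##...#.
#.##.#.
####.##
...##..
step 2: ...##..
##.....
###.#..
...#.#.
#....#.
......#
step 3: #......
#...#..
#.###.#
#.##.#.
....##.
....###
step 4: #...#..
#...##.
#.#....
#.#....
.......
....#.#
step 5: #..##..
#..###.
#..#...
.......
.......
.....#.
step 6: ...#...
###..#.
...#..#
.......
.......
....#..
step 7: .####..
#####.#
###...#
.......
.......
.......
step 8: ....##.
....#.#
.....##
##.....
.......
..##...
step 9: ....##.
....#.#
.....##
#.....#
.##....
...##..
step 10: .......
....#.#
.......
##...##
####...
..####.
step 11: .......
.......
.......
......#
.......
....#..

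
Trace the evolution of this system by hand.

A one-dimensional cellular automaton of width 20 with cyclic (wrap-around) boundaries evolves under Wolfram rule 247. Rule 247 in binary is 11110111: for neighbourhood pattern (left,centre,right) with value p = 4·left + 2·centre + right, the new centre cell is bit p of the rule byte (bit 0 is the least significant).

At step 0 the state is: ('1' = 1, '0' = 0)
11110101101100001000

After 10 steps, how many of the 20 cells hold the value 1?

[0] 11110101101100001000
[1] 01111110110111111111
[2] 10111111011011111111
[3] 11011111101101111111
[4] 11101111110110111111
[5] 11110111111011011111
[6] 11111011111101101111
[7] 11111101111110110111
[8] 11111110111111011011
[9] 11111111011111101101
[10] 11111111101111110110

17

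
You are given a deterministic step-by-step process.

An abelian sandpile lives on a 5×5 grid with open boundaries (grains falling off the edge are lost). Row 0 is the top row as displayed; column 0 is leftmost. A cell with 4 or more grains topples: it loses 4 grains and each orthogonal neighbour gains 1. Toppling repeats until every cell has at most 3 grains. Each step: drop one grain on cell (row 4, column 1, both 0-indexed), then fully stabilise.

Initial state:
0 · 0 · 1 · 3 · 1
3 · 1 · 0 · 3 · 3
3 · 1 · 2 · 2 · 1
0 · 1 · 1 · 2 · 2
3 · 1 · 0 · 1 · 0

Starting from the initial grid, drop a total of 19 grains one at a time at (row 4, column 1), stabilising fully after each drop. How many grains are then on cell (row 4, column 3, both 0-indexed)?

t=0: 0 · 0 · 1 · 3 · 1
3 · 1 · 0 · 3 · 3
3 · 1 · 2 · 2 · 1
0 · 1 · 1 · 2 · 2
3 · 1 · 0 · 1 · 0
t=1: 0 · 0 · 1 · 3 · 1
3 · 1 · 0 · 3 · 3
3 · 1 · 2 · 2 · 1
0 · 1 · 1 · 2 · 2
3 · 2 · 0 · 1 · 0
t=2: 0 · 0 · 1 · 3 · 1
3 · 1 · 0 · 3 · 3
3 · 1 · 2 · 2 · 1
0 · 1 · 1 · 2 · 2
3 · 3 · 0 · 1 · 0
t=3: 0 · 0 · 1 · 3 · 1
3 · 1 · 0 · 3 · 3
3 · 1 · 2 · 2 · 1
1 · 2 · 1 · 2 · 2
0 · 1 · 1 · 1 · 0
t=4: 0 · 0 · 1 · 3 · 1
3 · 1 · 0 · 3 · 3
3 · 1 · 2 · 2 · 1
1 · 2 · 1 · 2 · 2
0 · 2 · 1 · 1 · 0
t=5: 0 · 0 · 1 · 3 · 1
3 · 1 · 0 · 3 · 3
3 · 1 · 2 · 2 · 1
1 · 2 · 1 · 2 · 2
0 · 3 · 1 · 1 · 0
t=6: 0 · 0 · 1 · 3 · 1
3 · 1 · 0 · 3 · 3
3 · 1 · 2 · 2 · 1
1 · 3 · 1 · 2 · 2
1 · 0 · 2 · 1 · 0
t=7: 0 · 0 · 1 · 3 · 1
3 · 1 · 0 · 3 · 3
3 · 1 · 2 · 2 · 1
1 · 3 · 1 · 2 · 2
1 · 1 · 2 · 1 · 0
t=8: 0 · 0 · 1 · 3 · 1
3 · 1 · 0 · 3 · 3
3 · 1 · 2 · 2 · 1
1 · 3 · 1 · 2 · 2
1 · 2 · 2 · 1 · 0
t=9: 0 · 0 · 1 · 3 · 1
3 · 1 · 0 · 3 · 3
3 · 1 · 2 · 2 · 1
1 · 3 · 1 · 2 · 2
1 · 3 · 2 · 1 · 0
t=10: 0 · 0 · 1 · 3 · 1
3 · 1 · 0 · 3 · 3
3 · 2 · 2 · 2 · 1
2 · 0 · 2 · 2 · 2
2 · 1 · 3 · 1 · 0
t=11: 0 · 0 · 1 · 3 · 1
3 · 1 · 0 · 3 · 3
3 · 2 · 2 · 2 · 1
2 · 0 · 2 · 2 · 2
2 · 2 · 3 · 1 · 0
t=12: 0 · 0 · 1 · 3 · 1
3 · 1 · 0 · 3 · 3
3 · 2 · 2 · 2 · 1
2 · 0 · 2 · 2 · 2
2 · 3 · 3 · 1 · 0
t=13: 0 · 0 · 1 · 3 · 1
3 · 1 · 0 · 3 · 3
3 · 2 · 2 · 2 · 1
2 · 1 · 3 · 2 · 2
3 · 1 · 0 · 2 · 0
t=14: 0 · 0 · 1 · 3 · 1
3 · 1 · 0 · 3 · 3
3 · 2 · 2 · 2 · 1
2 · 1 · 3 · 2 · 2
3 · 2 · 0 · 2 · 0
t=15: 0 · 0 · 1 · 3 · 1
3 · 1 · 0 · 3 · 3
3 · 2 · 2 · 2 · 1
2 · 1 · 3 · 2 · 2
3 · 3 · 0 · 2 · 0
t=16: 0 · 0 · 1 · 3 · 1
3 · 1 · 0 · 3 · 3
3 · 2 · 2 · 2 · 1
3 · 2 · 3 · 2 · 2
0 · 1 · 1 · 2 · 0
t=17: 0 · 0 · 1 · 3 · 1
3 · 1 · 0 · 3 · 3
3 · 2 · 2 · 2 · 1
3 · 2 · 3 · 2 · 2
0 · 2 · 1 · 2 · 0
t=18: 0 · 0 · 1 · 3 · 1
3 · 1 · 0 · 3 · 3
3 · 2 · 2 · 2 · 1
3 · 2 · 3 · 2 · 2
0 · 3 · 1 · 2 · 0
t=19: 0 · 0 · 1 · 3 · 1
3 · 1 · 0 · 3 · 3
3 · 2 · 2 · 2 · 1
3 · 3 · 3 · 2 · 2
1 · 0 · 2 · 2 · 0

2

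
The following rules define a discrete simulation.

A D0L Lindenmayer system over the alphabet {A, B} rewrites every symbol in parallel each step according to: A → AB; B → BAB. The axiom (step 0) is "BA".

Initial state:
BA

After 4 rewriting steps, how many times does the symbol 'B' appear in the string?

55

k=0  BA
k=1  BABAB
k=2  BABABBABABBAB
k=3  BABABBABABBABBABABBABABBABBABABBAB
k=4  BABABBABABBABBABABBABABBABBABABBABBABABBABABBABBABABBABABBABBABABBABBABABBABABBABBABABBAB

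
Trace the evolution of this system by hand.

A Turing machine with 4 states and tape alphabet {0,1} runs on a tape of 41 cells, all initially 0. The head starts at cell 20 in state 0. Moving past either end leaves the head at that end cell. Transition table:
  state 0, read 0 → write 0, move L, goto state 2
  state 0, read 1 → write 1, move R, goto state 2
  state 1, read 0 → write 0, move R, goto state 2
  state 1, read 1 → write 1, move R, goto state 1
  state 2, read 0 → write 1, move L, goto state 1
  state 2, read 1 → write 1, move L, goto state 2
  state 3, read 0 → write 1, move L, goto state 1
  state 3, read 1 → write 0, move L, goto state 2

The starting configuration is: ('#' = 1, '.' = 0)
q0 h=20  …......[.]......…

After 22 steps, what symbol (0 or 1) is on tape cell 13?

1

k=0  q0 h=20  …......[.]......…
k=1  q2 h=19  …......[.]......…
k=2  q1 h=18  …......[.]#.....…
k=3  q2 h=19  …......[#]......…
k=4  q2 h=18  …......[.]#.....…
k=5  q1 h=17  …......[.]##....…
k=6  q2 h=18  …......[#]#.....…
k=7  q2 h=17  …......[.]##....…
k=8  q1 h=16  …......[.]###...…
k=9  q2 h=17  …......[#]##....…
k=10  q2 h=16  …......[.]###...…
k=11  q1 h=15  …......[.]####..…
k=12  q2 h=16  …......[#]###...…
k=13  q2 h=15  …......[.]####..…
k=14  q1 h=14  …......[.]#####.…
k=15  q2 h=15  …......[#]####..…
k=16  q2 h=14  …......[.]#####.…
k=17  q1 h=13  …......[.]######…
k=18  q2 h=14  …......[#]#####.…
k=19  q2 h=13  …......[.]######…
k=20  q1 h=12  …......[.]######…
k=21  q2 h=13  …......[#]######…
k=22  q2 h=12  …......[.]######…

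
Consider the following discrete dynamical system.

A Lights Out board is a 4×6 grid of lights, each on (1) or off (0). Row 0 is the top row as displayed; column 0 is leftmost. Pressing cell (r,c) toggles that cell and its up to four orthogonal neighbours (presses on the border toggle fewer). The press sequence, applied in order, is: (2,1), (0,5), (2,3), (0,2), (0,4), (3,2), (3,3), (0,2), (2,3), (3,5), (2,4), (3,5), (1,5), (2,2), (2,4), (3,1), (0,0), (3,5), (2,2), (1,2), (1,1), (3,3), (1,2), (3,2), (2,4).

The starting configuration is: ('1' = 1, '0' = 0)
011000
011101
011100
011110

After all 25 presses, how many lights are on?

k=0  011000
011101
011100
011110
k=1  011000
001101
100100
001110
k=2  011011
001100
100100
001110
k=3  011011
001000
101010
001010
k=4  000111
000000
101010
001010
k=5  000000
000010
101010
001010
k=6  000000
000010
100010
010110
k=7  000000
000010
100110
011000
k=8  011100
001010
100110
011000
k=9  011100
001110
101000
011100
k=10  011100
001110
101001
011111
k=11  011100
001100
101110
011101
k=12  011100
001100
101111
011110
k=13  011101
001111
101110
011110
k=14  011101
000111
110010
010110
k=15  011101
000101
110101
010100
k=16  011101
000101
100101
101100
k=17  101101
100101
100101
101100
k=18  101101
100101
100100
101111
k=19  101101
101101
111000
100111
k=20  100101
110001
110000
100111
k=21  110101
001001
100000
100111
k=22  110101
001001
100100
101001
k=23  111101
010101
101100
101001
k=24  111101
010101
100100
110101
k=25  111101
010111
100011
110111

17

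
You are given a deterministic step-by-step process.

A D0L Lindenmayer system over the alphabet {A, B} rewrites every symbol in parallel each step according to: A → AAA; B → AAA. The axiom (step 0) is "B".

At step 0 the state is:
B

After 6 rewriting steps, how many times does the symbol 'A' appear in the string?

729

k=0  B
k=1  AAA
k=2  AAAAAAAAA
k=3  AAAAAAAAAAAAAAAAAAAAAAAAAAA
k=4  AAAAAAAAAAAAAAAAAAAAAAAAAAAAAAAAAAAAAAAAAAAAAAAAAAAAAAAAAAAAAAAAAAAAAAAAAAAAAAAAA
k=5  AAAAAAAAAAAAAAAAAAAAAAAAAAAAAAAAAAAAAAAAAAAAAAAAAAAAAAAAAA…AAAAAAAAAAAAAAAAAAAAAAAAAAAAAAAAAAAAAAAAAAAAAAAAAAAAAAAAAA  (len 243)
k=6  AAAAAAAAAAAAAAAAAAAAAAAAAAAAAAAAAAAAAAAAAAAAAAAAAAAAAAAAAA…AAAAAAAAAAAAAAAAAAAAAAAAAAAAAAAAAAAAAAAAAAAAAAAAAAAAAAAAAA  (len 729)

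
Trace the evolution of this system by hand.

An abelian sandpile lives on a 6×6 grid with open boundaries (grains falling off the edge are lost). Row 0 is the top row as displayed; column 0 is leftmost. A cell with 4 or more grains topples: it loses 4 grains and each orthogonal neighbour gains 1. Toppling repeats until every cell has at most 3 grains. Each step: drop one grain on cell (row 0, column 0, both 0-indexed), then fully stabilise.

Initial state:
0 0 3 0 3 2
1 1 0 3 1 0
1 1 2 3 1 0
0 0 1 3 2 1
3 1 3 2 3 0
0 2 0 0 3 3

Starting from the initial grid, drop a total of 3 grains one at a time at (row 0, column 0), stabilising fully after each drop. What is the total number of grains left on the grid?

52

step 0: 0 0 3 0 3 2
1 1 0 3 1 0
1 1 2 3 1 0
0 0 1 3 2 1
3 1 3 2 3 0
0 2 0 0 3 3
step 1: 1 0 3 0 3 2
1 1 0 3 1 0
1 1 2 3 1 0
0 0 1 3 2 1
3 1 3 2 3 0
0 2 0 0 3 3
step 2: 2 0 3 0 3 2
1 1 0 3 1 0
1 1 2 3 1 0
0 0 1 3 2 1
3 1 3 2 3 0
0 2 0 0 3 3
step 3: 3 0 3 0 3 2
1 1 0 3 1 0
1 1 2 3 1 0
0 0 1 3 2 1
3 1 3 2 3 0
0 2 0 0 3 3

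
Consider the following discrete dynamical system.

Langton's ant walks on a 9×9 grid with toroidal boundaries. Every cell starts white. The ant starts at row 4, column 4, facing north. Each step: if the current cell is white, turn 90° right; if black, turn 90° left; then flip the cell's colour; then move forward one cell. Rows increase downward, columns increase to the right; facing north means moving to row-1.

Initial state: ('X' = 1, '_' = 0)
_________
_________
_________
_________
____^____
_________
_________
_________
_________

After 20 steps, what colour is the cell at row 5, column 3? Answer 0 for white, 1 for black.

k=0  _________
_________
_________
_________
____^____
_________
_________
_________
_________
k=1  _________
_________
_________
_________
____X>___
_________
_________
_________
_________
k=2  _________
_________
_________
_________
____XX___
_____v___
_________
_________
_________
k=3  _________
_________
_________
_________
____XX___
____<X___
_________
_________
_________
k=4  _________
_________
_________
_________
____^X___
____XX___
_________
_________
_________
k=5  _________
_________
_________
_________
___<_X___
____XX___
_________
_________
_________
k=6  _________
_________
_________
___^_____
___X_X___
____XX___
_________
_________
_________
k=7  _________
_________
_________
___X>____
___X_X___
____XX___
_________
_________
_________
k=8  _________
_________
_________
___XX____
___XvX___
____XX___
_________
_________
_________
k=9  _________
_________
_________
___XX____
___<XX___
____XX___
_________
_________
_________
k=10  _________
_________
_________
___XX____
____XX___
___vXX___
_________
_________
_________
k=11  _________
_________
_________
___XX____
____XX___
__<XXX___
_________
_________
_________
k=12  _________
_________
_________
___XX____
__^_XX___
__XXXX___
_________
_________
_________
k=13  _________
_________
_________
___XX____
__X>XX___
__XXXX___
_________
_________
_________
k=14  _________
_________
_________
___XX____
__XXXX___
__XvXX___
_________
_________
_________
k=15  _________
_________
_________
___XX____
__XXXX___
__X_>X___
_________
_________
_________
k=16  _________
_________
_________
___XX____
__XX^X___
__X__X___
_________
_________
_________
k=17  _________
_________
_________
___XX____
__X<_X___
__X__X___
_________
_________
_________
k=18  _________
_________
_________
___XX____
__X__X___
__Xv_X___
_________
_________
_________
k=19  _________
_________
_________
___XX____
__X__X___
__<X_X___
_________
_________
_________
k=20  _________
_________
_________
___XX____
__X__X___
___X_X___
__v______
_________
_________

1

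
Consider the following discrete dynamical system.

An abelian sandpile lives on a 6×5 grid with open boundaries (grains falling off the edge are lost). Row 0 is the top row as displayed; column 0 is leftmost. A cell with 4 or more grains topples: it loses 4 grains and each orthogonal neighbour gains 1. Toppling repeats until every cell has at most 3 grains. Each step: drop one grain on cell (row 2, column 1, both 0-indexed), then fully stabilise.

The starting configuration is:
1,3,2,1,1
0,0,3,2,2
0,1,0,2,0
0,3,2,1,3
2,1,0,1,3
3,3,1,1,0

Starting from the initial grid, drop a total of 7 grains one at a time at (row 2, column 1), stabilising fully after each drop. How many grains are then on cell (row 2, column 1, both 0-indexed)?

[0] 1,3,2,1,1
0,0,3,2,2
0,1,0,2,0
0,3,2,1,3
2,1,0,1,3
3,3,1,1,0
[1] 1,3,2,1,1
0,0,3,2,2
0,2,0,2,0
0,3,2,1,3
2,1,0,1,3
3,3,1,1,0
[2] 1,3,2,1,1
0,0,3,2,2
0,3,0,2,0
0,3,2,1,3
2,1,0,1,3
3,3,1,1,0
[3] 1,3,2,1,1
0,1,3,2,2
1,1,1,2,0
1,0,3,1,3
2,2,0,1,3
3,3,1,1,0
[4] 1,3,2,1,1
0,1,3,2,2
1,2,1,2,0
1,0,3,1,3
2,2,0,1,3
3,3,1,1,0
[5] 1,3,2,1,1
0,1,3,2,2
1,3,1,2,0
1,0,3,1,3
2,2,0,1,3
3,3,1,1,0
[6] 1,3,2,1,1
0,2,3,2,2
2,0,2,2,0
1,1,3,1,3
2,2,0,1,3
3,3,1,1,0
[7] 1,3,2,1,1
0,2,3,2,2
2,1,2,2,0
1,1,3,1,3
2,2,0,1,3
3,3,1,1,0

1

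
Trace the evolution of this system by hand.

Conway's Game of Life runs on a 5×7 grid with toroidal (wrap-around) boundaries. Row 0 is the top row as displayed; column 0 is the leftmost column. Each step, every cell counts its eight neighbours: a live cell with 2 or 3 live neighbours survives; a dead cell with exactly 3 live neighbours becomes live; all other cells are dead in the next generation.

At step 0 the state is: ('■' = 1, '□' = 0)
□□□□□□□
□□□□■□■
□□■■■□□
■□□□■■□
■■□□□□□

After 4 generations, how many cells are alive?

0) □□□□□□□
□□□□■□■
□□■■■□□
■□□□■■□
■■□□□□□
1) ■□□□□□□
□□□□■■□
□□□□□□■
■□■□■■■
■■□□□□■
2) ■■□□□■□
□□□□□■■
■□□■□□□
□□□□□□□
□□□□□□□
3) ■□□□□■□
□■□□■■□
□□□□□□■
□□□□□□□
□□□□□□□
4) □□□□■■■
■□□□■■□
□□□□□■□
□□□□□□□
□□□□□□□

7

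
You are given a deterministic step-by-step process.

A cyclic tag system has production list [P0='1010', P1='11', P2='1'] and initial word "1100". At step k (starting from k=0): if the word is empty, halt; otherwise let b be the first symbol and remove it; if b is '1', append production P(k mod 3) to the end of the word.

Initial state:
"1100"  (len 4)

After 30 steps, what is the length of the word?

19

t=0: "1100"  (len 4)
t=1: "1001010"  (len 7)
t=2: "00101011"  (len 8)
t=3: "0101011"  (len 7)
t=4: "101011"  (len 6)
t=5: "0101111"  (len 7)
t=6: "101111"  (len 6)
t=7: "011111010"  (len 9)
t=8: "11111010"  (len 8)
t=9: "11110101"  (len 8)
t=10: "11101011010"  (len 11)
t=11: "110101101011"  (len 12)
t=12: "101011010111"  (len 12)
t=13: "010110101111010"  (len 15)
t=14: "10110101111010"  (len 14)
t=15: "01101011110101"  (len 14)
t=16: "1101011110101"  (len 13)
t=17: "10101111010111"  (len 14)
t=18: "01011110101111"  (len 14)
t=19: "1011110101111"  (len 13)
t=20: "01111010111111"  (len 14)
t=21: "1111010111111"  (len 13)
t=22: "1110101111111010"  (len 16)
t=23: "11010111111101011"  (len 17)
t=24: "10101111111010111"  (len 17)
t=25: "01011111110101111010"  (len 20)
t=26: "1011111110101111010"  (len 19)
t=27: "0111111101011110101"  (len 19)
t=28: "111111101011110101"  (len 18)
t=29: "1111110101111010111"  (len 19)
t=30: "1111101011110101111"  (len 19)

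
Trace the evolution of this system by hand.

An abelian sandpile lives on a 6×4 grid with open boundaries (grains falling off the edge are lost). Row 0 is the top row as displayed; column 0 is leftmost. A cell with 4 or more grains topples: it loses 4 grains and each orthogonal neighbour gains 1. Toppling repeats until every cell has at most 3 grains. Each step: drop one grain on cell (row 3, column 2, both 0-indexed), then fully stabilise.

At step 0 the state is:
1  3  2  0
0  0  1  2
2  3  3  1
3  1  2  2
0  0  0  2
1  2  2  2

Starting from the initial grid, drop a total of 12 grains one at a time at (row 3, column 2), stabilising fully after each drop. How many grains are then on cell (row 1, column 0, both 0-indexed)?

[0] 1  3  2  0
0  0  1  2
2  3  3  1
3  1  2  2
0  0  0  2
1  2  2  2
[1] 1  3  2  0
0  0  1  2
2  3  3  1
3  1  3  2
0  0  0  2
1  2  2  2
[2] 1  3  2  0
0  1  2  2
3  0  1  2
3  3  1  3
0  0  1  2
1  2  2  2
[3] 1  3  2  0
0  1  2  2
3  0  1  2
3  3  2  3
0  0  1  2
1  2  2  2
[4] 1  3  2  0
0  1  2  2
3  0  1  2
3  3  3  3
0  0  1  2
1  2  2  2
[5] 1  3  2  0
1  1  2  2
0  2  2  3
1  1  2  0
1  1  2  3
1  2  2  2
[6] 1  3  2  0
1  1  2  2
0  2  2  3
1  1  3  0
1  1  2  3
1  2  2  2
[7] 1  3  2  0
1  1  2  2
0  2  3  3
1  2  0  1
1  1  3  3
1  2  2  2
[8] 1  3  2  0
1  1  2  2
0  2  3  3
1  2  1  1
1  1  3  3
1  2  2  2
[9] 1  3  2  0
1  1  2  2
0  2  3  3
1  2  2  1
1  1  3  3
1  2  2  2
[10] 1  3  2  0
1  1  2  2
0  2  3  3
1  2  3  1
1  1  3  3
1  2  2  2
[11] 1  3  2  0
1  1  3  3
0  3  1  1
1  3  3  0
1  2  1  1
1  2  3  3
[12] 1  3  2  0
1  2  3  3
1  0  3  1
2  1  1  1
1  3  2  1
1  2  3  3

1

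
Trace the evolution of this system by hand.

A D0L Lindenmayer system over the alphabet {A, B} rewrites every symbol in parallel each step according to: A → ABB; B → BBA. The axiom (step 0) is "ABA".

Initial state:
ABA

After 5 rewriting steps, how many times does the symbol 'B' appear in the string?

486

step 0: ABA
step 1: ABBBBAABB
step 2: ABBBBABBABBABBAABBABBBBABBA
step 3: ABBBBABBABBABBAABBBBABBAABBBBABBAABBBBABBAABBABBBBABBAABBBBABBABBABBAABBBBABBAABB
step 4: ABBBBABBABBABBAABBBBABBAABBBBABBAABBBBABBAABBABBBBABBABBAB…AABBBBABBAABBBBABBAABBABBBBABBABBABBAABBBBABBAABBABBBBABBA  (len 243)
step 5: ABBBBABBABBABBAABBBBABBAABBBBABBAABBBBABBAABBABBBBABBABBAB…ABBABBABBAABBBBABBAABBABBBBABBAABBBBABBABBABBAABBBBABBAABB  (len 729)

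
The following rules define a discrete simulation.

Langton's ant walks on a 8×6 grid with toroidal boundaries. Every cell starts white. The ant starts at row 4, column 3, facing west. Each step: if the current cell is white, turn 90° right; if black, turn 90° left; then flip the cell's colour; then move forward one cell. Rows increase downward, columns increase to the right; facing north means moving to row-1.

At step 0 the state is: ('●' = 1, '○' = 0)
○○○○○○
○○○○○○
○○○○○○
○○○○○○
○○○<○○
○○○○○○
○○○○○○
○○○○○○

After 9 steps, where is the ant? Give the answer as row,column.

step 0: ○○○○○○
○○○○○○
○○○○○○
○○○○○○
○○○<○○
○○○○○○
○○○○○○
○○○○○○
step 1: ○○○○○○
○○○○○○
○○○○○○
○○○^○○
○○○●○○
○○○○○○
○○○○○○
○○○○○○
step 2: ○○○○○○
○○○○○○
○○○○○○
○○○●>○
○○○●○○
○○○○○○
○○○○○○
○○○○○○
step 3: ○○○○○○
○○○○○○
○○○○○○
○○○●●○
○○○●v○
○○○○○○
○○○○○○
○○○○○○
step 4: ○○○○○○
○○○○○○
○○○○○○
○○○●●○
○○○<●○
○○○○○○
○○○○○○
○○○○○○
step 5: ○○○○○○
○○○○○○
○○○○○○
○○○●●○
○○○○●○
○○○v○○
○○○○○○
○○○○○○
step 6: ○○○○○○
○○○○○○
○○○○○○
○○○●●○
○○○○●○
○○<●○○
○○○○○○
○○○○○○
step 7: ○○○○○○
○○○○○○
○○○○○○
○○○●●○
○○^○●○
○○●●○○
○○○○○○
○○○○○○
step 8: ○○○○○○
○○○○○○
○○○○○○
○○○●●○
○○●>●○
○○●●○○
○○○○○○
○○○○○○
step 9: ○○○○○○
○○○○○○
○○○○○○
○○○●●○
○○●●●○
○○●v○○
○○○○○○
○○○○○○

5,3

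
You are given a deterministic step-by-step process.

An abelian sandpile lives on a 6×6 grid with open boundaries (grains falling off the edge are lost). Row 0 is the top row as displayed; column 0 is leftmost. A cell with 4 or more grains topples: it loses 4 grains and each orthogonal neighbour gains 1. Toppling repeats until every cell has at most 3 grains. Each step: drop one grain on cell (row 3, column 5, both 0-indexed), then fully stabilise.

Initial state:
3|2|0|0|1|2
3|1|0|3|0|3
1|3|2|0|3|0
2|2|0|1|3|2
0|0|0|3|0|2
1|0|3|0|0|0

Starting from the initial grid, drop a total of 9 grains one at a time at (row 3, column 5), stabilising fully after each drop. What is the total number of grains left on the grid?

49

gen 0: 3|2|0|0|1|2
3|1|0|3|0|3
1|3|2|0|3|0
2|2|0|1|3|2
0|0|0|3|0|2
1|0|3|0|0|0
gen 1: 3|2|0|0|1|2
3|1|0|3|0|3
1|3|2|0|3|0
2|2|0|1|3|3
0|0|0|3|0|2
1|0|3|0|0|0
gen 2: 3|2|0|0|1|2
3|1|0|3|1|3
1|3|2|1|0|2
2|2|0|2|1|1
0|0|0|3|1|3
1|0|3|0|0|0
gen 3: 3|2|0|0|1|2
3|1|0|3|1|3
1|3|2|1|0|2
2|2|0|2|1|2
0|0|0|3|1|3
1|0|3|0|0|0
gen 4: 3|2|0|0|1|2
3|1|0|3|1|3
1|3|2|1|0|2
2|2|0|2|1|3
0|0|0|3|1|3
1|0|3|0|0|0
gen 5: 3|2|0|0|1|2
3|1|0|3|1|3
1|3|2|1|0|3
2|2|0|2|2|1
0|0|0|3|2|0
1|0|3|0|0|1
gen 6: 3|2|0|0|1|2
3|1|0|3|1|3
1|3|2|1|0|3
2|2|0|2|2|2
0|0|0|3|2|0
1|0|3|0|0|1
gen 7: 3|2|0|0|1|2
3|1|0|3|1|3
1|3|2|1|0|3
2|2|0|2|2|3
0|0|0|3|2|0
1|0|3|0|0|1
gen 8: 3|2|0|0|1|3
3|1|0|3|2|0
1|3|2|1|1|1
2|2|0|2|3|1
0|0|0|3|2|1
1|0|3|0|0|1
gen 9: 3|2|0|0|1|3
3|1|0|3|2|0
1|3|2|1|1|1
2|2|0|2|3|2
0|0|0|3|2|1
1|0|3|0|0|1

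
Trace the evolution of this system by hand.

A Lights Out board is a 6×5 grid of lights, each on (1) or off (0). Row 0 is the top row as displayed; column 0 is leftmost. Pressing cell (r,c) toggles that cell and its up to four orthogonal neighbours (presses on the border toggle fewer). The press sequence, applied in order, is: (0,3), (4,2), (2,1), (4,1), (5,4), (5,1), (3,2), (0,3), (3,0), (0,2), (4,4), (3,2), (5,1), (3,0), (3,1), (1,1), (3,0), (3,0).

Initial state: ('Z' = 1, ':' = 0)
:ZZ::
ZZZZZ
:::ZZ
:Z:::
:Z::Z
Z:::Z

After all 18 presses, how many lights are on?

20

0) :ZZ::
ZZZZZ
:::ZZ
:Z:::
:Z::Z
Z:::Z
1) :Z:ZZ
ZZZ:Z
:::ZZ
:Z:::
:Z::Z
Z:::Z
2) :Z:ZZ
ZZZ:Z
:::ZZ
:ZZ::
::ZZZ
Z:Z:Z
3) :Z:ZZ
Z:Z:Z
ZZZZZ
::Z::
::ZZZ
Z:Z:Z
4) :Z:ZZ
Z:Z:Z
ZZZZZ
:ZZ::
ZZ:ZZ
ZZZ:Z
5) :Z:ZZ
Z:Z:Z
ZZZZZ
:ZZ::
ZZ:Z:
ZZZZ:
6) :Z:ZZ
Z:Z:Z
ZZZZZ
:ZZ::
Z::Z:
:::Z:
7) :Z:ZZ
Z:Z:Z
ZZ:ZZ
:::Z:
Z:ZZ:
:::Z:
8) :ZZ::
Z:ZZZ
ZZ:ZZ
:::Z:
Z:ZZ:
:::Z:
9) :ZZ::
Z:ZZZ
:Z:ZZ
ZZ:Z:
::ZZ:
:::Z:
10) :::Z:
Z::ZZ
:Z:ZZ
ZZ:Z:
::ZZ:
:::Z:
11) :::Z:
Z::ZZ
:Z:ZZ
ZZ:ZZ
::Z:Z
:::ZZ
12) :::Z:
Z::ZZ
:ZZZZ
Z:Z:Z
::::Z
:::ZZ
13) :::Z:
Z::ZZ
:ZZZZ
Z:Z:Z
:Z::Z
ZZZZZ
14) :::Z:
Z::ZZ
ZZZZZ
:ZZ:Z
ZZ::Z
ZZZZZ
15) :::Z:
Z::ZZ
Z:ZZZ
Z:::Z
Z:::Z
ZZZZZ
16) :Z:Z:
:ZZZZ
ZZZZZ
Z:::Z
Z:::Z
ZZZZZ
17) :Z:Z:
:ZZZZ
:ZZZZ
:Z::Z
::::Z
ZZZZZ
18) :Z:Z:
:ZZZZ
ZZZZZ
Z:::Z
Z:::Z
ZZZZZ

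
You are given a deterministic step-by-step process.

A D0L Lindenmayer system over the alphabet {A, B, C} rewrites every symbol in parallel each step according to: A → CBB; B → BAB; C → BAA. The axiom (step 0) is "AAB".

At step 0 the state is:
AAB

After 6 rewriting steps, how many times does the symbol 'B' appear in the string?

1385

t=0: AAB
t=1: CBBCBBBAB
t=2: BAABABBABBAABABBABBABCBBBAB
t=3: BABCBBCBBBABCBBBABBABCBBBABBABCBBCBBBABCBBBABBABCBBBABBABCBBBABBAABABBABBABCBBBAB
t=4: BABCBBBABBAABABBABBAABABBABBABCBBBABBAABABBABBABCBBBABBABC…BBABBABCBBCBBBABCBBBABBABCBBBABBABCBBBABBAABABBABBABCBBBAB  (len 243)
t=5: BABCBBBABBAABABBABBABCBBBABBABCBBCBBBABCBBBABBABCBBBABBABC…BBABBABCBBCBBBABCBBBABBABCBBBABBABCBBBABBAABABBABBABCBBBAB  (len 729)
t=6: BABCBBBABBAABABBABBABCBBBABBABCBBCBBBABCBBBABBABCBBBABBABC…BBABBABCBBCBBBABCBBBABBABCBBBABBABCBBBABBAABABBABBABCBBBAB  (len 2187)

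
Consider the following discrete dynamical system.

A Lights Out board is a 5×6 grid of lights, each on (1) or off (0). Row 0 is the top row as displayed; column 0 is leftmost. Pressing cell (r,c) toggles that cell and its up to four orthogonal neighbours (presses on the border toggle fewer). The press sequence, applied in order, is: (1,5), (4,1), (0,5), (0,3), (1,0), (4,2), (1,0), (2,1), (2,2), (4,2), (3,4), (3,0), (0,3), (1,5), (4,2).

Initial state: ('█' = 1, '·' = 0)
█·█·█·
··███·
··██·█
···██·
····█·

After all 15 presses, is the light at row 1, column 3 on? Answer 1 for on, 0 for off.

1

k=0  █·█·█·
··███·
··██·█
···██·
····█·
k=1  █·█·██
··██·█
··██··
···██·
····█·
k=2  █·█·██
··██·█
··██··
·█·██·
███·█·
k=3  █·█···
··██··
··██··
·█·██·
███·█·
k=4  █··██·
··█···
··██··
·█·██·
███·█·
k=5  ···██·
███···
█·██··
·█·██·
███·█·
k=6  ···██·
███···
█·██··
·████·
█··██·
k=7  █··██·
··█···
··██··
·████·
█··██·
k=8  █··██·
·██···
██·█··
··███·
█··██·
k=9  █··██·
·█····
█·█···
···██·
█··██·
k=10  █··██·
·█····
█·█···
··███·
███·█·
k=11  █··██·
·█····
█·█·█·
··█··█
███···
k=12  █··██·
·█····
··█·█·
███··█
·██···
k=13  █·█···
·█·█··
··█·█·
███··█
·██···
k=14  █·█··█
·█·███
··█·██
███··█
·██···
k=15  █·█··█
·█·███
··█·██
██···█
···█··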